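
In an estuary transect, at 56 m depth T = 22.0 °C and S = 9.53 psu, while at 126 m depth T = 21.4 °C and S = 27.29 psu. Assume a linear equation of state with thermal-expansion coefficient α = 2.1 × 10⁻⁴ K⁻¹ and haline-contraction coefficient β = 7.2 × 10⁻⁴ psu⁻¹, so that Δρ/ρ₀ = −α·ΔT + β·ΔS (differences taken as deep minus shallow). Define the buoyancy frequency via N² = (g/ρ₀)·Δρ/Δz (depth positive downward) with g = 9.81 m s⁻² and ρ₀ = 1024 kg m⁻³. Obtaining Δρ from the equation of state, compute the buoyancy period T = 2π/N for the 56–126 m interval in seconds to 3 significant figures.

148 s

ΔT = -0.6 K, ΔS = +17.76 psu (deep − shallow).
Δρ/ρ₀ = −αΔT + βΔS = 1.26 × 10⁻⁴ + 0.0127872 = 0.0129132, so Δρ ≈ 13.22 kg m⁻³.
N² = (g/ρ₀)·Δρ/Δz = g·(Δρ/ρ₀)/Δz = 9.81 × 0.0129132 / 70 = 1.8097 × 10⁻³ s⁻².
N = √(1.8097 × 10⁻³) = 0.042541 rad s⁻¹ → T = 2π/N = 147.70 s ≈ 148 s.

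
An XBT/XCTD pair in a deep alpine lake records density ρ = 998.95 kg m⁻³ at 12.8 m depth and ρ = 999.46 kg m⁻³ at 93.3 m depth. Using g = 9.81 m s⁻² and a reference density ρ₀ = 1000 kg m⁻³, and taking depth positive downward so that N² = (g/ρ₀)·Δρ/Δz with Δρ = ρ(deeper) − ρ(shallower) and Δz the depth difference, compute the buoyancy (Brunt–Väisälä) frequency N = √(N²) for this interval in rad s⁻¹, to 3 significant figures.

7.88 × 10⁻³ rad s⁻¹

Δρ = 999.46 − 998.95 = 0.51 kg m⁻³ over Δz = 93.3 − 12.8 = 80.5 m.
N² = (9.81/1000) × (0.51/80.5) = 6.2150 × 10⁻⁵ s⁻².
N = √(6.2150 × 10⁻⁵) = 7.8835 × 10⁻³ rad s⁻¹ ≈ 7.88 × 10⁻³ rad s⁻¹.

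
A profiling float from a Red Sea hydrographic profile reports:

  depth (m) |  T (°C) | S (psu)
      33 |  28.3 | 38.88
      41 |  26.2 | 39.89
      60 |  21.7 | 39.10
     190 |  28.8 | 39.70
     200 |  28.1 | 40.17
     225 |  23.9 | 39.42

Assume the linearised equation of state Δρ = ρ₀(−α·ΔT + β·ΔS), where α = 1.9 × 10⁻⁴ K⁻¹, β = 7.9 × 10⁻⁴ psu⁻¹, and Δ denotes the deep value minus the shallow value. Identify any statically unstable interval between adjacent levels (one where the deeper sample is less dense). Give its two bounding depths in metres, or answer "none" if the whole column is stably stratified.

60–190 m

Evaluate Δρ/ρ₀ = −αΔT + βΔS across each adjacent pair:
  33–41 m: −αΔT+βΔS = −(1.9 × 10⁻⁴)(-2.1)+(7.9 × 10⁻⁴)(+1.01) = 1.2 × 10⁻³ → stable
  41–60 m: −αΔT+βΔS = −(1.9 × 10⁻⁴)(-4.5)+(7.9 × 10⁻⁴)(-0.79) = 2.3 × 10⁻⁴ → stable
  60–190 m: −αΔT+βΔS = −(1.9 × 10⁻⁴)(+7.1)+(7.9 × 10⁻⁴)(+0.60) = -8.7 × 10⁻⁴ → UNSTABLE
  190–200 m: −αΔT+βΔS = −(1.9 × 10⁻⁴)(-0.7)+(7.9 × 10⁻⁴)(+0.47) = 5.0 × 10⁻⁴ → stable
  200–225 m: −αΔT+βΔS = −(1.9 × 10⁻⁴)(-4.2)+(7.9 × 10⁻⁴)(-0.75) = 2.1 × 10⁻⁴ → stable
The 60–190 m interval has Δρ < 0: lighter water underlies denser water.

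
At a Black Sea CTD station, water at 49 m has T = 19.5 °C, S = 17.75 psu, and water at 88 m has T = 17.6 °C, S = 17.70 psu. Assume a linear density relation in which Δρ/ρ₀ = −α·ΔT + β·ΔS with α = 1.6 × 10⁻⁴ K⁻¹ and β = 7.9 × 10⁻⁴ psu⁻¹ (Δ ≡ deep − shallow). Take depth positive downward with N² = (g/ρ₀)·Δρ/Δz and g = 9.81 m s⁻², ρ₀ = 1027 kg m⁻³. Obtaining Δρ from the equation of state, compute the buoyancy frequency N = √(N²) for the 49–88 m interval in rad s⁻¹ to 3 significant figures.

8.16 × 10⁻³ rad s⁻¹

ΔT = -1.9 K, ΔS = -0.05 psu (deep − shallow).
Δρ/ρ₀ = −αΔT + βΔS = 3.04 × 10⁻⁴ − 3.95 × 10⁻⁵ = 2.645 × 10⁻⁴, so Δρ ≈ 0.2716 kg m⁻³.
N² = (g/ρ₀)·Δρ/Δz = g·(Δρ/ρ₀)/Δz = 9.81 × 2.645 × 10⁻⁴ / 39 = 6.6532 × 10⁻⁵ s⁻².
N = √(6.6532 × 10⁻⁵) = 8.1567 × 10⁻³ rad s⁻¹ ≈ 8.16 × 10⁻³ rad s⁻¹.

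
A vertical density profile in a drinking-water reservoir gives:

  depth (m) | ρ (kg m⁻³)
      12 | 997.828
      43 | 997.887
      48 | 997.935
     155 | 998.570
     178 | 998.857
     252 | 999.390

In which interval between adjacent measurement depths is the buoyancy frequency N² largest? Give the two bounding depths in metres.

Compute the density gradient over each adjacent pair:
  12–43 m: Δρ/Δz = 0.059/31 = 1.9 × 10⁻³ kg m⁻⁴
  43–48 m: Δρ/Δz = 0.048/5 = 9.6 × 10⁻³ kg m⁻⁴
  48–155 m: Δρ/Δz = 0.635/107 = 5.9 × 10⁻³ kg m⁻⁴
  155–178 m: Δρ/Δz = 0.287/23 = 0.012 kg m⁻⁴
  178–252 m: Δρ/Δz = 0.533/74 = 7.2 × 10⁻³ kg m⁻⁴
The largest gradient is in the 155–178 m interval — the pycnocline.

155–178 m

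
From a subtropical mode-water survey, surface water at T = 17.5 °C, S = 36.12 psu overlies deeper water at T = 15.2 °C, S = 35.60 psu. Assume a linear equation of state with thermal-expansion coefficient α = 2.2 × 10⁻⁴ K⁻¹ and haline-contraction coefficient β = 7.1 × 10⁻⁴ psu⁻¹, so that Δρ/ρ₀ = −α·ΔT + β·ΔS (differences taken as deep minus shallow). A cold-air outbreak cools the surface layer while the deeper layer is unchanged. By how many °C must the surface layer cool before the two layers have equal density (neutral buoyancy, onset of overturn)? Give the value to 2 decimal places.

Neutral buoyancy requires Δρ = 0, i.e. −α(T_deep − T_surf′) + β(S_deep − S_surf) = 0.
T_surf′ = T_deep − (β/α)·ΔS = 15.2 − (7.1 × 10⁻⁴/2.2 × 10⁻⁴)·(-0.52) = 16.8782 °C.
Cooling required: 17.5 − (16.8782) = 0.6218 °C.

0.62 °C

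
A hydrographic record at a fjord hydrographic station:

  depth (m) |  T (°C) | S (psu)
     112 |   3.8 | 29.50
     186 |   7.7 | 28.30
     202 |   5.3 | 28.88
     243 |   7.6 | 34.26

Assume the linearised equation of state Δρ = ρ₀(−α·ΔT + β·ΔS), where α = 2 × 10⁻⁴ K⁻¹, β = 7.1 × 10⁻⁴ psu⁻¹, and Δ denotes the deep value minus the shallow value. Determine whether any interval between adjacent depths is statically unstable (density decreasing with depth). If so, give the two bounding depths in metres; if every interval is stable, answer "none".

112–186 m

Evaluate Δρ/ρ₀ = −αΔT + βΔS across each adjacent pair:
  112–186 m: −αΔT+βΔS = −(2 × 10⁻⁴)(+3.9)+(7.1 × 10⁻⁴)(-1.20) = -1.6 × 10⁻³ → UNSTABLE
  186–202 m: −αΔT+βΔS = −(2 × 10⁻⁴)(-2.4)+(7.1 × 10⁻⁴)(+0.58) = 8.9 × 10⁻⁴ → stable
  202–243 m: −αΔT+βΔS = −(2 × 10⁻⁴)(+2.3)+(7.1 × 10⁻⁴)(+5.38) = 3.4 × 10⁻³ → stable
The 112–186 m interval has Δρ < 0: lighter water underlies denser water.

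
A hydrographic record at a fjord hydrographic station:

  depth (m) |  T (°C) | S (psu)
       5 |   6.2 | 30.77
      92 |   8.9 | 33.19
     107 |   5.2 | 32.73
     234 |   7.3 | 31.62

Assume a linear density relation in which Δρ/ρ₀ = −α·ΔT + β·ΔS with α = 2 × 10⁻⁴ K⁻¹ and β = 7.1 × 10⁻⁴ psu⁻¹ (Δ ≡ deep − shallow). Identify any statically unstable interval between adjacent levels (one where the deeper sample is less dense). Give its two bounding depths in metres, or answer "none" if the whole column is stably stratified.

107–234 m

Evaluate Δρ/ρ₀ = −αΔT + βΔS across each adjacent pair:
  5–92 m: −αΔT+βΔS = −(2 × 10⁻⁴)(+2.7)+(7.1 × 10⁻⁴)(+2.42) = 1.2 × 10⁻³ → stable
  92–107 m: −αΔT+βΔS = −(2 × 10⁻⁴)(-3.7)+(7.1 × 10⁻⁴)(-0.46) = 4.1 × 10⁻⁴ → stable
  107–234 m: −αΔT+βΔS = −(2 × 10⁻⁴)(+2.1)+(7.1 × 10⁻⁴)(-1.11) = -1.2 × 10⁻³ → UNSTABLE
The 107–234 m interval has Δρ < 0: lighter water underlies denser water.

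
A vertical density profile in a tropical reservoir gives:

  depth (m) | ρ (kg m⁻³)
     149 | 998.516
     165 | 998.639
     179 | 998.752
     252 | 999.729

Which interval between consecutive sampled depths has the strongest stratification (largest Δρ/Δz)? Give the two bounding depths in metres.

179–252 m

Compute the density gradient over each adjacent pair:
  149–165 m: Δρ/Δz = 0.123/16 = 7.7 × 10⁻³ kg m⁻⁴
  165–179 m: Δρ/Δz = 0.113/14 = 8.1 × 10⁻³ kg m⁻⁴
  179–252 m: Δρ/Δz = 0.977/73 = 0.013 kg m⁻⁴
The largest gradient is in the 179–252 m interval — the pycnocline.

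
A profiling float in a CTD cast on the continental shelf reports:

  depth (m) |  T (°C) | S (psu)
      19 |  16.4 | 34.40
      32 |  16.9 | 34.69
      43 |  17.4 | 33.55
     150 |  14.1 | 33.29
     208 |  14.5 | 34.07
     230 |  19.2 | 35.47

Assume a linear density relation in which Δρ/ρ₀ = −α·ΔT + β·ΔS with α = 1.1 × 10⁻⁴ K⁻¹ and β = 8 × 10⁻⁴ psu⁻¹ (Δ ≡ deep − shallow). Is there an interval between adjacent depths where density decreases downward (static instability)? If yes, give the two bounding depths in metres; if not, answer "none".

Evaluate Δρ/ρ₀ = −αΔT + βΔS across each adjacent pair:
  19–32 m: −αΔT+βΔS = −(1.1 × 10⁻⁴)(+0.5)+(8 × 10⁻⁴)(+0.29) = 1.8 × 10⁻⁴ → stable
  32–43 m: −αΔT+βΔS = −(1.1 × 10⁻⁴)(+0.5)+(8 × 10⁻⁴)(-1.14) = -9.7 × 10⁻⁴ → UNSTABLE
  43–150 m: −αΔT+βΔS = −(1.1 × 10⁻⁴)(-3.3)+(8 × 10⁻⁴)(-0.26) = 1.5 × 10⁻⁴ → stable
  150–208 m: −αΔT+βΔS = −(1.1 × 10⁻⁴)(+0.4)+(8 × 10⁻⁴)(+0.78) = 5.8 × 10⁻⁴ → stable
  208–230 m: −αΔT+βΔS = −(1.1 × 10⁻⁴)(+4.7)+(8 × 10⁻⁴)(+1.40) = 6.0 × 10⁻⁴ → stable
The 32–43 m interval has Δρ < 0: lighter water underlies denser water.

32–43 m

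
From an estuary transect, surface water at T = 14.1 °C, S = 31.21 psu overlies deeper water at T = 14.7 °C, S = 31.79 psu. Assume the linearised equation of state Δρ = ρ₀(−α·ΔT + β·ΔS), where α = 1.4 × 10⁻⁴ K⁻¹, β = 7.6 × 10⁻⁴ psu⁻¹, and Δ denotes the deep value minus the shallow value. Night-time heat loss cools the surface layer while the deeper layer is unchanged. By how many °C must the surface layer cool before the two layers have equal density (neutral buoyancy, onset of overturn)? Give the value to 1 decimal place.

2.5 °C

Neutral buoyancy requires Δρ = 0, i.e. −α(T_deep − T_surf′) + β(S_deep − S_surf) = 0.
T_surf′ = T_deep − (β/α)·ΔS = 14.7 − (7.6 × 10⁻⁴/1.4 × 10⁻⁴)·(+0.58) = 11.551 °C.
Cooling required: 14.1 − (11.551) = 2.549 °C.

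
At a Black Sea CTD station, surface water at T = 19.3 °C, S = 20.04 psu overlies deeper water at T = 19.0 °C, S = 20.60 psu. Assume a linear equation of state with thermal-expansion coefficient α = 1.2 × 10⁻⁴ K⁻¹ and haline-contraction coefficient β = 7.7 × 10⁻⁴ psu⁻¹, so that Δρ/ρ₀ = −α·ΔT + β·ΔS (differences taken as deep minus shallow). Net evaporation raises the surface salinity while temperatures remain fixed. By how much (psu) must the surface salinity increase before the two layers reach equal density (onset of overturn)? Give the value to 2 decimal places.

0.61 psu

Neutral buoyancy requires −α(T_deep − T_surf) + β(S_deep − S_surf′) = 0.
S_surf′ = S_deep − (α/β)·ΔT = 20.60 − (1.2 × 10⁻⁴/7.7 × 10⁻⁴)·(-0.3) = 20.6468 psu.
Increase required: 20.6468 − 20.04 = 0.6068 psu.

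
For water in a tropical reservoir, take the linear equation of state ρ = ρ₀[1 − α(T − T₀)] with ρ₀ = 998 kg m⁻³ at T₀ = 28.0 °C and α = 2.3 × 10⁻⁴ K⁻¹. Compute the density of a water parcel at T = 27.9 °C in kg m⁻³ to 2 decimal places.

T − T₀ = -0.1 K.
Bracket = 1 − α·(-0.1) = 1 + (2.30 × 10⁻⁵) = 1.0000230.
ρ = 998 × 1.0000230 = 998.02 kg m⁻³.

998.02 kg m⁻³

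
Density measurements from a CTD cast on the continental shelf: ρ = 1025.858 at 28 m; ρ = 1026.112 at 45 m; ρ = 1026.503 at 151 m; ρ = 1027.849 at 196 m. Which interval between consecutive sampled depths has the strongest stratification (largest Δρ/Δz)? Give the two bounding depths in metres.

151–196 m

Compute the density gradient over each adjacent pair:
  28–45 m: Δρ/Δz = 0.254/17 = 0.015 kg m⁻⁴
  45–151 m: Δρ/Δz = 0.391/106 = 3.7 × 10⁻³ kg m⁻⁴
  151–196 m: Δρ/Δz = 1.346/45 = 0.030 kg m⁻⁴
The largest gradient is in the 151–196 m interval — the pycnocline.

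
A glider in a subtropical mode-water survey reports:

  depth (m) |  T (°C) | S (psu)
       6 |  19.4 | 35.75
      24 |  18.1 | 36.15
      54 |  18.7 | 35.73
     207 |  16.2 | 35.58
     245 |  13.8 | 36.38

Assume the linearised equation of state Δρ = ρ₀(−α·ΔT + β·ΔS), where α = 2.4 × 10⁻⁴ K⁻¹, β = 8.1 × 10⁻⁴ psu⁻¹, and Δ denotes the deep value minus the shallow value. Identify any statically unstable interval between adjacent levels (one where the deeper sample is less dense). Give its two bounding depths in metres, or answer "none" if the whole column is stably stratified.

Evaluate Δρ/ρ₀ = −αΔT + βΔS across each adjacent pair:
  6–24 m: −αΔT+βΔS = −(2.4 × 10⁻⁴)(-1.3)+(8.1 × 10⁻⁴)(+0.40) = 6.4 × 10⁻⁴ → stable
  24–54 m: −αΔT+βΔS = −(2.4 × 10⁻⁴)(+0.6)+(8.1 × 10⁻⁴)(-0.42) = -4.8 × 10⁻⁴ → UNSTABLE
  54–207 m: −αΔT+βΔS = −(2.4 × 10⁻⁴)(-2.5)+(8.1 × 10⁻⁴)(-0.15) = 4.8 × 10⁻⁴ → stable
  207–245 m: −αΔT+βΔS = −(2.4 × 10⁻⁴)(-2.4)+(8.1 × 10⁻⁴)(+0.80) = 1.2 × 10⁻³ → stable
The 24–54 m interval has Δρ < 0: lighter water underlies denser water.

24–54 m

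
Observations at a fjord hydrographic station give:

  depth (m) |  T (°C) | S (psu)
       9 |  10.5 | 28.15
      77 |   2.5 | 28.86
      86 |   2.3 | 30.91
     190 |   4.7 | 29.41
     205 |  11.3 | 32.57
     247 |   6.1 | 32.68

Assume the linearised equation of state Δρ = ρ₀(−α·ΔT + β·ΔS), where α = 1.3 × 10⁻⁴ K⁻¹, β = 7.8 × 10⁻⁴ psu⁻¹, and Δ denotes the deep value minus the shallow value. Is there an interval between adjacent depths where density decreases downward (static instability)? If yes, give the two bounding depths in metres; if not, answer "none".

Evaluate Δρ/ρ₀ = −αΔT + βΔS across each adjacent pair:
  9–77 m: −αΔT+βΔS = −(1.3 × 10⁻⁴)(-8.0)+(7.8 × 10⁻⁴)(+0.71) = 1.6 × 10⁻³ → stable
  77–86 m: −αΔT+βΔS = −(1.3 × 10⁻⁴)(-0.2)+(7.8 × 10⁻⁴)(+2.05) = 1.6 × 10⁻³ → stable
  86–190 m: −αΔT+βΔS = −(1.3 × 10⁻⁴)(+2.4)+(7.8 × 10⁻⁴)(-1.50) = -1.5 × 10⁻³ → UNSTABLE
  190–205 m: −αΔT+βΔS = −(1.3 × 10⁻⁴)(+6.6)+(7.8 × 10⁻⁴)(+3.16) = 1.6 × 10⁻³ → stable
  205–247 m: −αΔT+βΔS = −(1.3 × 10⁻⁴)(-5.2)+(7.8 × 10⁻⁴)(+0.11) = 7.6 × 10⁻⁴ → stable
The 86–190 m interval has Δρ < 0: lighter water underlies denser water.

86–190 m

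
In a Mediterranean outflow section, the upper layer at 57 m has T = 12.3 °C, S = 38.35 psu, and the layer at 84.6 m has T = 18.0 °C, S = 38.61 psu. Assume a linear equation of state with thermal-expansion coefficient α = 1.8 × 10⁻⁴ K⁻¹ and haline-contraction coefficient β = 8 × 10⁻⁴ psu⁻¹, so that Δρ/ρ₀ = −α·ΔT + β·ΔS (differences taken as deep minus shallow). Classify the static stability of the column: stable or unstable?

ΔT = 18.0 − 12.3 = +5.7 K and ΔS = 38.61 − 38.35 = +0.26 psu (deep − shallow).
−αΔT = -1.026 × 10⁻³; βΔS = 2.08 × 10⁻⁴; sum Δρ/ρ₀ = -8.18 × 10⁻⁴.
Δρ/ρ₀ < 0, so Δρ < 0: deeper water is lighter → statically unstable; the column would overturn.

unstable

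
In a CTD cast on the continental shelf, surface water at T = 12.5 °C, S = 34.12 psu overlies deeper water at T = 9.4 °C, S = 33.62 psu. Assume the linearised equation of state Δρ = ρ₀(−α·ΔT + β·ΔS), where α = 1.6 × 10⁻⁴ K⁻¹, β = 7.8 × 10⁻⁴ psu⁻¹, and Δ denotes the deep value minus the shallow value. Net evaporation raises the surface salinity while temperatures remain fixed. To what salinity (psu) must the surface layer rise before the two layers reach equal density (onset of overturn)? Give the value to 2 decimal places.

Neutral buoyancy requires −α(T_deep − T_surf) + β(S_deep − S_surf′) = 0.
S_surf′ = S_deep − (α/β)·ΔT = 33.62 − (1.6 × 10⁻⁴/7.8 × 10⁻⁴)·(-3.1) = 34.2559 psu.
Increase required: 34.2559 − 34.12 = 0.1359 psu.

34.26 psu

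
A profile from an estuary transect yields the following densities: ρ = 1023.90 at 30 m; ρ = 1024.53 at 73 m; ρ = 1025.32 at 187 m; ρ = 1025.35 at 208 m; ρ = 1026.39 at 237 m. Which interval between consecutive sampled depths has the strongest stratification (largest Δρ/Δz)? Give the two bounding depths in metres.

208–237 m

Compute the density gradient over each adjacent pair:
  30–73 m: Δρ/Δz = 0.63/43 = 0.015 kg m⁻⁴
  73–187 m: Δρ/Δz = 0.79/114 = 6.9 × 10⁻³ kg m⁻⁴
  187–208 m: Δρ/Δz = 0.03/21 = 1.4 × 10⁻³ kg m⁻⁴
  208–237 m: Δρ/Δz = 1.04/29 = 0.036 kg m⁻⁴
The largest gradient is in the 208–237 m interval — the pycnocline.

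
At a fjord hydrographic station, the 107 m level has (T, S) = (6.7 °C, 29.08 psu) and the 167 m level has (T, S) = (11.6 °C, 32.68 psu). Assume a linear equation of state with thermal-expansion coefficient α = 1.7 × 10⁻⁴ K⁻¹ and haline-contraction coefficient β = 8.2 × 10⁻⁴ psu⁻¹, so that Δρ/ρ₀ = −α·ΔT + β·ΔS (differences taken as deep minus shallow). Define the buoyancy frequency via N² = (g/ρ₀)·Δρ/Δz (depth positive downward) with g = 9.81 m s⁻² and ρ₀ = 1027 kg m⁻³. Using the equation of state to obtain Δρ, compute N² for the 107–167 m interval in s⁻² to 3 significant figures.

3.46 × 10⁻⁴ s⁻²

ΔT = +4.9 K, ΔS = +3.60 psu (deep − shallow).
Δρ/ρ₀ = −αΔT + βΔS = -8.33 × 10⁻⁴ + 2.952 × 10⁻³ = 2.119 × 10⁻³, so Δρ ≈ 2.176 kg m⁻³.
N² = (g/ρ₀)·Δρ/Δz = g·(Δρ/ρ₀)/Δz = 9.81 × 2.119 × 10⁻³ / 60 = 3.4646 × 10⁻⁴ s⁻² ≈ 3.46 × 10⁻⁴ s⁻².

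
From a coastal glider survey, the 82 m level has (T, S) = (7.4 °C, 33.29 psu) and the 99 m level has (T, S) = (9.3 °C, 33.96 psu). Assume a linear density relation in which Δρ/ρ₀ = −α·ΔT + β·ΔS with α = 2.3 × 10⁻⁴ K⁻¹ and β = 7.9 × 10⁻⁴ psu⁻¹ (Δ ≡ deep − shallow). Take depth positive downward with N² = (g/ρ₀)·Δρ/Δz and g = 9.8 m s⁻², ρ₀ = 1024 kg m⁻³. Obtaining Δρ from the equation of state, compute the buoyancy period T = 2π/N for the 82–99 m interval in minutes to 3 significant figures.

14.4 min

ΔT = +1.9 K, ΔS = +0.67 psu (deep − shallow).
Δρ/ρ₀ = −αΔT + βΔS = -4.37 × 10⁻⁴ + 5.293 × 10⁻⁴ = 9.23 × 10⁻⁵, so Δρ ≈ 0.09452 kg m⁻³.
N² = (g/ρ₀)·Δρ/Δz = g·(Δρ/ρ₀)/Δz = 9.8 × 9.23 × 10⁻⁵ / 17 = 5.3208 × 10⁻⁵ s⁻².
N = √(5.3208 × 10⁻⁵) = 7.2944 × 10⁻³ rad s⁻¹ → T = 2π/N = 861.37 s = 14.356 min ≈ 14.4 min.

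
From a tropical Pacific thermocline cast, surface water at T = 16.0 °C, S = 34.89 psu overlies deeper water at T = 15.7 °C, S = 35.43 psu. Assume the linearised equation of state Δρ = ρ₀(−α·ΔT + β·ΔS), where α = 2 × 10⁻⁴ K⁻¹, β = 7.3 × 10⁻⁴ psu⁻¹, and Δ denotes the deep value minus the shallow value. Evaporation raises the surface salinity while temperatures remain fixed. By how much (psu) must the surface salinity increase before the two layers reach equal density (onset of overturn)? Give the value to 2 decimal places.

Neutral buoyancy requires −α(T_deep − T_surf) + β(S_deep − S_surf′) = 0.
S_surf′ = S_deep − (α/β)·ΔT = 35.43 − (2 × 10⁻⁴/7.3 × 10⁻⁴)·(-0.3) = 35.5122 psu.
Increase required: 35.5122 − 34.89 = 0.6222 psu.

0.62 psu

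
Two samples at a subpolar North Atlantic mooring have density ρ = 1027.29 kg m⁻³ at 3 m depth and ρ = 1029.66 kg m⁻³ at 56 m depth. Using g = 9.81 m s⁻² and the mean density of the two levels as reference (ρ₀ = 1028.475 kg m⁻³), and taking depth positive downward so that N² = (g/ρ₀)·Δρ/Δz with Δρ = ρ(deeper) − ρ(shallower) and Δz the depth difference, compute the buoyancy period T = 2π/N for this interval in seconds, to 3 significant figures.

Δρ = 1029.66 − 1027.29 = 2.37 kg m⁻³ over Δz = 56 − 3 = 53 m.
N² = (9.81/1028.475) × (2.37/53) = 4.2653 × 10⁻⁴ s⁻².
N = √(4.2653 × 10⁻⁴) = 0.020653 rad s⁻¹, so T = 2π/N = 304.23 s ≈ 304 s.

304 s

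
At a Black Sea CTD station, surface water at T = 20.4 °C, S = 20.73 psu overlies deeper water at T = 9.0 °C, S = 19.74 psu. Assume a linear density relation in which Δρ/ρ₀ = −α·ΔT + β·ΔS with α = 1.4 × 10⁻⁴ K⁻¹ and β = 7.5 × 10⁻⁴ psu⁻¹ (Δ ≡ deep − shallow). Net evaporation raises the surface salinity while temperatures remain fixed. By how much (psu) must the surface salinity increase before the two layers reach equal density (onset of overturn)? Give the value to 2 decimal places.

Neutral buoyancy requires −α(T_deep − T_surf) + β(S_deep − S_surf′) = 0.
S_surf′ = S_deep − (α/β)·ΔT = 19.74 − (1.4 × 10⁻⁴/7.5 × 10⁻⁴)·(-11.4) = 21.8680 psu.
Increase required: 21.8680 − 20.73 = 1.1380 psu.

1.14 psu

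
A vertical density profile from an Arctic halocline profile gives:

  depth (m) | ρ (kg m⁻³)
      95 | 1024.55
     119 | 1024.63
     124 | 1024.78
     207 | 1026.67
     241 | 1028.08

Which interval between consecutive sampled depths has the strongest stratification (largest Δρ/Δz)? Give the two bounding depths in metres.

207–241 m

Compute the density gradient over each adjacent pair:
  95–119 m: Δρ/Δz = 0.08/24 = 3.3 × 10⁻³ kg m⁻⁴
  119–124 m: Δρ/Δz = 0.15/5 = 0.030 kg m⁻⁴
  124–207 m: Δρ/Δz = 1.89/83 = 0.023 kg m⁻⁴
  207–241 m: Δρ/Δz = 1.41/34 = 0.041 kg m⁻⁴
The largest gradient is in the 207–241 m interval — the pycnocline.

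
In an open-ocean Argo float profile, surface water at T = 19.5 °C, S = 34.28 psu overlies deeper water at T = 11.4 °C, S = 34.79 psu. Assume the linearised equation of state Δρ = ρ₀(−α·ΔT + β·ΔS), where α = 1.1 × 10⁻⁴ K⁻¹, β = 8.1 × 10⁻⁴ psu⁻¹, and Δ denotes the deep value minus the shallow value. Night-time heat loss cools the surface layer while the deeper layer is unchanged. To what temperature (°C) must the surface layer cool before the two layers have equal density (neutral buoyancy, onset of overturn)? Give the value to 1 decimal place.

7.6 °C

Neutral buoyancy requires Δρ = 0, i.e. −α(T_deep − T_surf′) + β(S_deep − S_surf) = 0.
T_surf′ = T_deep − (β/α)·ΔS = 11.4 − (8.1 × 10⁻⁴/1.1 × 10⁻⁴)·(+0.51) = 7.645 °C.
Cooling required: 19.5 − (7.645) = 11.855 °C.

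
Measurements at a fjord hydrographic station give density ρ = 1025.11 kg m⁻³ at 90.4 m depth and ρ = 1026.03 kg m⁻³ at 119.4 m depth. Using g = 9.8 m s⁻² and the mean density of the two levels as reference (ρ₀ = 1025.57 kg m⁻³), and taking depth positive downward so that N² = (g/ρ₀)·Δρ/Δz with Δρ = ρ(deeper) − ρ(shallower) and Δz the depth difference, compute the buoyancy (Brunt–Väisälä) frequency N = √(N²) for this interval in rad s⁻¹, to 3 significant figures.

Δρ = 1026.03 − 1025.11 = 0.92 kg m⁻³ over Δz = 119.4 − 90.4 = 29 m.
N² = (9.8/1025.57) × (0.92/29) = 3.0315 × 10⁻⁴ s⁻².
N = √(3.0315 × 10⁻⁴) = 0.017411 rad s⁻¹ ≈ 0.0174 rad s⁻¹.
Since Δρ > 0 the layer is stably stratified.

0.0174 rad s⁻¹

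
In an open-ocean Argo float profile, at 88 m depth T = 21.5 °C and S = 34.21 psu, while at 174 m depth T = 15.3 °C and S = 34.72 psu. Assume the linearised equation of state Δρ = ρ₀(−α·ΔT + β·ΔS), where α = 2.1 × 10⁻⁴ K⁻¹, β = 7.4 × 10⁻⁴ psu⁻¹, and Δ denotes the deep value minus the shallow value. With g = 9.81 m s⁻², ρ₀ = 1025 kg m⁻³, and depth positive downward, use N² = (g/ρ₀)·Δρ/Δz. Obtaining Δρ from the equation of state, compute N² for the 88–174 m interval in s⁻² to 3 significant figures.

1.92 × 10⁻⁴ s⁻²

ΔT = -6.2 K, ΔS = +0.51 psu (deep − shallow).
Δρ/ρ₀ = −αΔT + βΔS = 1.302 × 10⁻³ + 3.774 × 10⁻⁴ = 1.6794 × 10⁻³, so Δρ ≈ 1.721 kg m⁻³.
N² = (g/ρ₀)·Δρ/Δz = g·(Δρ/ρ₀)/Δz = 9.81 × 1.6794 × 10⁻³ / 86 = 1.9157 × 10⁻⁴ s⁻² ≈ 1.92 × 10⁻⁴ s⁻².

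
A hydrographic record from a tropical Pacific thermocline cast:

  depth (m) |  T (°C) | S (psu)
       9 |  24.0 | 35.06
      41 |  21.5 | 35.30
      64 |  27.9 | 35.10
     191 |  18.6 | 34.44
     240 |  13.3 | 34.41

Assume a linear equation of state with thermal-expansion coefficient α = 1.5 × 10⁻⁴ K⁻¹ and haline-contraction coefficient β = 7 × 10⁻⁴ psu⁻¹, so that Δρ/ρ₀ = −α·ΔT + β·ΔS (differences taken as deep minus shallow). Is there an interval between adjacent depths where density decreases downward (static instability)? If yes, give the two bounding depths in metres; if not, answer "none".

41–64 m

Evaluate Δρ/ρ₀ = −αΔT + βΔS across each adjacent pair:
  9–41 m: −αΔT+βΔS = −(1.5 × 10⁻⁴)(-2.5)+(7 × 10⁻⁴)(+0.24) = 5.4 × 10⁻⁴ → stable
  41–64 m: −αΔT+βΔS = −(1.5 × 10⁻⁴)(+6.4)+(7 × 10⁻⁴)(-0.20) = -1.1 × 10⁻³ → UNSTABLE
  64–191 m: −αΔT+βΔS = −(1.5 × 10⁻⁴)(-9.3)+(7 × 10⁻⁴)(-0.66) = 9.3 × 10⁻⁴ → stable
  191–240 m: −αΔT+βΔS = −(1.5 × 10⁻⁴)(-5.3)+(7 × 10⁻⁴)(-0.03) = 7.7 × 10⁻⁴ → stable
The 41–64 m interval has Δρ < 0: lighter water underlies denser water.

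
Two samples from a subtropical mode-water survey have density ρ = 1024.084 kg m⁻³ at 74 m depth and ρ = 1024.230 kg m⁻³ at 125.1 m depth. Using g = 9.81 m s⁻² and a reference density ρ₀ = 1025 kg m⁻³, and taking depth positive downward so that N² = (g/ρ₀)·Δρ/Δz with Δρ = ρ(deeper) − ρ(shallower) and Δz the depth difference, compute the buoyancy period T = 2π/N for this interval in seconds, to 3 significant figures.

Δρ = 1024.230 − 1024.084 = 0.146 kg m⁻³ over Δz = 125.1 − 74 = 51.1 m.
N² = (9.81/1025) × (0.146/51.1) = 2.7345 × 10⁻⁵ s⁻².
N = √(2.7345 × 10⁻⁵) = 5.2292 × 10⁻³ rad s⁻¹, so T = 2π/N = 1.2016 × 10³ s ≈ 1.20 × 10³ s.

1.20 × 10³ s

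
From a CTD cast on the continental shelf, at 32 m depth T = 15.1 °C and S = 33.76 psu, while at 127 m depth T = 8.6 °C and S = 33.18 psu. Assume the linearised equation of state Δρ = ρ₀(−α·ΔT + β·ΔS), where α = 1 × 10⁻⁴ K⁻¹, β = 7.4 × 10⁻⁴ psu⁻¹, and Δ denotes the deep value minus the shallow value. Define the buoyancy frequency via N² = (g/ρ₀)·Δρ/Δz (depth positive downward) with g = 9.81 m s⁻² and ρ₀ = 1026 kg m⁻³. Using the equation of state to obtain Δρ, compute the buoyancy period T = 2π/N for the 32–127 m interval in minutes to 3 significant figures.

21.9 min

ΔT = -6.5 K, ΔS = -0.58 psu (deep − shallow).
Δρ/ρ₀ = −αΔT + βΔS = 6.50 × 10⁻⁴ − 4.292 × 10⁻⁴ = 2.208 × 10⁻⁴, so Δρ ≈ 0.2265 kg m⁻³.
N² = (g/ρ₀)·Δρ/Δz = g·(Δρ/ρ₀)/Δz = 9.81 × 2.208 × 10⁻⁴ / 95 = 2.2801 × 10⁻⁵ s⁻².
N = √(2.2801 × 10⁻⁵) = 4.7750 × 10⁻³ rad s⁻¹ → T = 2π/N = 1.3159 × 10³ s = 21.932 min ≈ 21.9 min.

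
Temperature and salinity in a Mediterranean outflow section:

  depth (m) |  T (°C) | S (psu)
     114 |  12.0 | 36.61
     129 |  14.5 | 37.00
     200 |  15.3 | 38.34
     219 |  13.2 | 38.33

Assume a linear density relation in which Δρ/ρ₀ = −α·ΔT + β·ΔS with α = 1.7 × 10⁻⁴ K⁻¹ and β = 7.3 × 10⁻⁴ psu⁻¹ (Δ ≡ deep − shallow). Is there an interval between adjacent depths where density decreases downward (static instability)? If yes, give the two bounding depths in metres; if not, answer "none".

114–129 m

Evaluate Δρ/ρ₀ = −αΔT + βΔS across each adjacent pair:
  114–129 m: −αΔT+βΔS = −(1.7 × 10⁻⁴)(+2.5)+(7.3 × 10⁻⁴)(+0.39) = -1.4 × 10⁻⁴ → UNSTABLE
  129–200 m: −αΔT+βΔS = −(1.7 × 10⁻⁴)(+0.8)+(7.3 × 10⁻⁴)(+1.34) = 8.4 × 10⁻⁴ → stable
  200–219 m: −αΔT+βΔS = −(1.7 × 10⁻⁴)(-2.1)+(7.3 × 10⁻⁴)(-0.01) = 3.5 × 10⁻⁴ → stable
The 114–129 m interval has Δρ < 0: lighter water underlies denser water.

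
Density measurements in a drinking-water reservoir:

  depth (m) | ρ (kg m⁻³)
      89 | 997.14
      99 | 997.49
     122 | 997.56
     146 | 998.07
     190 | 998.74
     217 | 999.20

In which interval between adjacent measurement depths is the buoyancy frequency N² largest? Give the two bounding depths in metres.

Compute the density gradient over each adjacent pair:
  89–99 m: Δρ/Δz = 0.35/10 = 0.035 kg m⁻⁴
  99–122 m: Δρ/Δz = 0.07/23 = 3.0 × 10⁻³ kg m⁻⁴
  122–146 m: Δρ/Δz = 0.51/24 = 0.021 kg m⁻⁴
  146–190 m: Δρ/Δz = 0.67/44 = 0.015 kg m⁻⁴
  190–217 m: Δρ/Δz = 0.46/27 = 0.017 kg m⁻⁴
The largest gradient is in the 89–99 m interval — the pycnocline.

89–99 m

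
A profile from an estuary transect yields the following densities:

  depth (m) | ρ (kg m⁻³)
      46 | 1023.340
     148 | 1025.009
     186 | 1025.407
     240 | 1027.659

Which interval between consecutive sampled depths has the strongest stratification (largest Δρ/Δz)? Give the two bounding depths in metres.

Compute the density gradient over each adjacent pair:
  46–148 m: Δρ/Δz = 1.669/102 = 0.016 kg m⁻⁴
  148–186 m: Δρ/Δz = 0.398/38 = 0.010 kg m⁻⁴
  186–240 m: Δρ/Δz = 2.252/54 = 0.042 kg m⁻⁴
The largest gradient is in the 186–240 m interval — the pycnocline.

186–240 m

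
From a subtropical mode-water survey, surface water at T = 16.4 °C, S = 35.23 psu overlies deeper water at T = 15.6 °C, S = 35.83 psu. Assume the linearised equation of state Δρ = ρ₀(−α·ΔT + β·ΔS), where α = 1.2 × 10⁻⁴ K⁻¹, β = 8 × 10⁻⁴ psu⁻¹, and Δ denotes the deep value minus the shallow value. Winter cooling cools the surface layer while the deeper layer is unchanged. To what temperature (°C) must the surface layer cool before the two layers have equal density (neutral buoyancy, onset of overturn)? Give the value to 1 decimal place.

11.6 °C

Neutral buoyancy requires Δρ = 0, i.e. −α(T_deep − T_surf′) + β(S_deep − S_surf) = 0.
T_surf′ = T_deep − (β/α)·ΔS = 15.6 − (8 × 10⁻⁴/1.2 × 10⁻⁴)·(+0.60) = 11.600 °C.
Cooling required: 16.4 − (11.600) = 4.800 °C.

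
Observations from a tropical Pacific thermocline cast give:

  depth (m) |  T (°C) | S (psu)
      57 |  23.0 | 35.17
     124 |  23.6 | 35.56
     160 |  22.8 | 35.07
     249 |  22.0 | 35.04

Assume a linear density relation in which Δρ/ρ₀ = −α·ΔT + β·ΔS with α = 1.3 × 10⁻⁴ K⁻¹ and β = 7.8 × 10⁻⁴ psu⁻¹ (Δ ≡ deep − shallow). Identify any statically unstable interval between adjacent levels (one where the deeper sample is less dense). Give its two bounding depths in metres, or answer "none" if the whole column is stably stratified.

124–160 m

Evaluate Δρ/ρ₀ = −αΔT + βΔS across each adjacent pair:
  57–124 m: −αΔT+βΔS = −(1.3 × 10⁻⁴)(+0.6)+(7.8 × 10⁻⁴)(+0.39) = 2.3 × 10⁻⁴ → stable
  124–160 m: −αΔT+βΔS = −(1.3 × 10⁻⁴)(-0.8)+(7.8 × 10⁻⁴)(-0.49) = -2.8 × 10⁻⁴ → UNSTABLE
  160–249 m: −αΔT+βΔS = −(1.3 × 10⁻⁴)(-0.8)+(7.8 × 10⁻⁴)(-0.03) = 8.1 × 10⁻⁵ → stable
The 124–160 m interval has Δρ < 0: lighter water underlies denser water.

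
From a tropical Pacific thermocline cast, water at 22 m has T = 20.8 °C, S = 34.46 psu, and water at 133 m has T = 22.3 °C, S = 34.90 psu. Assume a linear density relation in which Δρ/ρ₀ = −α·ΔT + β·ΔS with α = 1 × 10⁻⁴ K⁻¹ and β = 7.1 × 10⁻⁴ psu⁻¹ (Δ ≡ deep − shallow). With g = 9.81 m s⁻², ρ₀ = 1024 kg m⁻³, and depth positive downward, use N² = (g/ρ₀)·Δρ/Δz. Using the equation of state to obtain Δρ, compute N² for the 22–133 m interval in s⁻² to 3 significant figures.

1.44 × 10⁻⁵ s⁻²

ΔT = +1.5 K, ΔS = +0.44 psu (deep − shallow).
Δρ/ρ₀ = −αΔT + βΔS = -1.50 × 10⁻⁴ + 3.124 × 10⁻⁴ = 1.624 × 10⁻⁴, so Δρ ≈ 0.1663 kg m⁻³.
N² = (g/ρ₀)·Δρ/Δz = g·(Δρ/ρ₀)/Δz = 9.81 × 1.624 × 10⁻⁴ / 111 = 1.4353 × 10⁻⁵ s⁻² ≈ 1.44 × 10⁻⁵ s⁻².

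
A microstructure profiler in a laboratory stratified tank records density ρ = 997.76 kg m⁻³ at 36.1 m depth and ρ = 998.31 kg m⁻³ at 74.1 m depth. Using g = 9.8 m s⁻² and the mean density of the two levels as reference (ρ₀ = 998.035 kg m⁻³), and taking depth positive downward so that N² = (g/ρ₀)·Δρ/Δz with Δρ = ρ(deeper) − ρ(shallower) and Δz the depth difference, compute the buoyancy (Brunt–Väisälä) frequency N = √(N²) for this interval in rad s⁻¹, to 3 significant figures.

Δρ = 998.31 − 997.76 = 0.55 kg m⁻³ over Δz = 74.1 − 36.1 = 38 m.
N² = (9.8/998.035) × (0.55/38) = 1.4212 × 10⁻⁴ s⁻².
N = √(1.4212 × 10⁻⁴) = 0.011921 rad s⁻¹ ≈ 0.0119 rad s⁻¹.

0.0119 rad s⁻¹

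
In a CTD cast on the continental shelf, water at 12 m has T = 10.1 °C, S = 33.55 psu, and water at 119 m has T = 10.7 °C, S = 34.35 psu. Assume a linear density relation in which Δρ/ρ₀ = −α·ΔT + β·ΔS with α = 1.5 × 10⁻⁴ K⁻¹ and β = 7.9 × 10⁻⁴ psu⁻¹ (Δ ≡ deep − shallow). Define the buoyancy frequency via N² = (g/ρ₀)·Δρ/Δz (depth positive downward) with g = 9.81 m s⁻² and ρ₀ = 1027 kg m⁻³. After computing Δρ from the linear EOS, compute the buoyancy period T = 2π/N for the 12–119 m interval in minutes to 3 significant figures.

ΔT = +0.6 K, ΔS = +0.80 psu (deep − shallow).
Δρ/ρ₀ = −αΔT + βΔS = -9.00 × 10⁻⁵ + 6.32 × 10⁻⁴ = 5.42 × 10⁻⁴, so Δρ ≈ 0.5566 kg m⁻³.
N² = (g/ρ₀)·Δρ/Δz = g·(Δρ/ρ₀)/Δz = 9.81 × 5.42 × 10⁻⁴ / 107 = 4.9692 × 10⁻⁵ s⁻².
N = √(4.9692 × 10⁻⁵) = 7.0493 × 10⁻³ rad s⁻¹ → T = 2π/N = 891.32 s = 14.855 min ≈ 14.9 min.

14.9 min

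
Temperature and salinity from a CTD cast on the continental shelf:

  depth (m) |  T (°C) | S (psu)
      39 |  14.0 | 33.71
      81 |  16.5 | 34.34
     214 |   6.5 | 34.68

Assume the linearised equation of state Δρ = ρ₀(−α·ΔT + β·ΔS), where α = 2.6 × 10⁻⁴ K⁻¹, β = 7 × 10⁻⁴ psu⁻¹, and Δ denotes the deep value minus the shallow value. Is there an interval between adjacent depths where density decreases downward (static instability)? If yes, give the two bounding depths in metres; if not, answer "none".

39–81 m

Evaluate Δρ/ρ₀ = −αΔT + βΔS across each adjacent pair:
  39–81 m: −αΔT+βΔS = −(2.6 × 10⁻⁴)(+2.5)+(7 × 10⁻⁴)(+0.63) = -2.1 × 10⁻⁴ → UNSTABLE
  81–214 m: −αΔT+βΔS = −(2.6 × 10⁻⁴)(-10.0)+(7 × 10⁻⁴)(+0.34) = 2.8 × 10⁻³ → stable
The 39–81 m interval has Δρ < 0: lighter water underlies denser water.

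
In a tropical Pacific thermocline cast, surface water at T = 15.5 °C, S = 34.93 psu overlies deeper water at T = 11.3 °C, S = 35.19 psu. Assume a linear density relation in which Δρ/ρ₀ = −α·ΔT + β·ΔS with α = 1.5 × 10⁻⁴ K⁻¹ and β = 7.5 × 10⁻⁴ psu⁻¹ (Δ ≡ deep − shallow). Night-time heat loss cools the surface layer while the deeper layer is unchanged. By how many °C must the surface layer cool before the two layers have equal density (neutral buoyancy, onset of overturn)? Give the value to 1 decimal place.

Neutral buoyancy requires Δρ = 0, i.e. −α(T_deep − T_surf′) + β(S_deep − S_surf) = 0.
T_surf′ = T_deep − (β/α)·ΔS = 11.3 − (7.5 × 10⁻⁴/1.5 × 10⁻⁴)·(+0.26) = 10.000 °C.
Cooling required: 15.5 − (10.000) = 5.500 °C.

5.5 °C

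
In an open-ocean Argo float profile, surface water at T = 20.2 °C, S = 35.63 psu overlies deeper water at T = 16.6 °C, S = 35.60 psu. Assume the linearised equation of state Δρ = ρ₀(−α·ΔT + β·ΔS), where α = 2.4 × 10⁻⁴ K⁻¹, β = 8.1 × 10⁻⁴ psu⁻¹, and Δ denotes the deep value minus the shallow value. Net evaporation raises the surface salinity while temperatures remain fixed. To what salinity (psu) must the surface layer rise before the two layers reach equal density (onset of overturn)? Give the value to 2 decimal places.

36.67 psu

Neutral buoyancy requires −α(T_deep − T_surf) + β(S_deep − S_surf′) = 0.
S_surf′ = S_deep − (α/β)·ΔT = 35.60 − (2.4 × 10⁻⁴/8.1 × 10⁻⁴)·(-3.6) = 36.6667 psu.
Increase required: 36.6667 − 35.63 = 1.0367 psu.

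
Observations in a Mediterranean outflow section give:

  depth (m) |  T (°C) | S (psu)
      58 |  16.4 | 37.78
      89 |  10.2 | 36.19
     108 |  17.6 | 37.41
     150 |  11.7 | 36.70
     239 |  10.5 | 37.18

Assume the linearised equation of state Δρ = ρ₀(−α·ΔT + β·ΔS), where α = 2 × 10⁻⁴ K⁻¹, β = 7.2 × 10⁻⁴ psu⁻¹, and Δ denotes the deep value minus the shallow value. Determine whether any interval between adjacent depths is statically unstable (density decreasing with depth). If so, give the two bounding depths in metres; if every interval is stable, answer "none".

89–108 m

Evaluate Δρ/ρ₀ = −αΔT + βΔS across each adjacent pair:
  58–89 m: −αΔT+βΔS = −(2 × 10⁻⁴)(-6.2)+(7.2 × 10⁻⁴)(-1.59) = 9.5 × 10⁻⁵ → stable
  89–108 m: −αΔT+βΔS = −(2 × 10⁻⁴)(+7.4)+(7.2 × 10⁻⁴)(+1.22) = -6.0 × 10⁻⁴ → UNSTABLE
  108–150 m: −αΔT+βΔS = −(2 × 10⁻⁴)(-5.9)+(7.2 × 10⁻⁴)(-0.71) = 6.7 × 10⁻⁴ → stable
  150–239 m: −αΔT+βΔS = −(2 × 10⁻⁴)(-1.2)+(7.2 × 10⁻⁴)(+0.48) = 5.9 × 10⁻⁴ → stable
The 89–108 m interval has Δρ < 0: lighter water underlies denser water.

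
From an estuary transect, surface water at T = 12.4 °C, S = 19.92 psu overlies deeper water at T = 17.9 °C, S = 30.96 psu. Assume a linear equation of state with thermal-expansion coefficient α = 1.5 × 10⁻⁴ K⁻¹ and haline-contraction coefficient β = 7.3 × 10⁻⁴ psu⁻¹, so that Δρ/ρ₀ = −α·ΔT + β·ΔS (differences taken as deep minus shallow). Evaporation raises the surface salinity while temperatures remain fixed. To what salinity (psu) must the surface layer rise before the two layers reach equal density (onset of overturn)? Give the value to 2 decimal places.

Neutral buoyancy requires −α(T_deep − T_surf) + β(S_deep − S_surf′) = 0.
S_surf′ = S_deep − (α/β)·ΔT = 30.96 − (1.5 × 10⁻⁴/7.3 × 10⁻⁴)·(+5.5) = 29.8299 psu.
Increase required: 29.8299 − 19.92 = 9.9099 psu.

29.83 psu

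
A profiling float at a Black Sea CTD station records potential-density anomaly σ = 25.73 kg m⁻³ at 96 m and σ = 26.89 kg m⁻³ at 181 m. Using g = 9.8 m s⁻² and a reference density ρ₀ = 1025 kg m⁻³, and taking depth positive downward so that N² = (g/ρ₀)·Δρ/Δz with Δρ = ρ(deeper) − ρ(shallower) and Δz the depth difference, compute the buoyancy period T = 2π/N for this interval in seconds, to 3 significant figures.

Δρ = 1026.89 − 1025.73 = 1.16 kg m⁻³ over Δz = 181 − 96 = 85 m.
N² = (9.8/1025) × (1.16/85) = 1.3048 × 10⁻⁴ s⁻².
N = √(1.3048 × 10⁻⁴) = 0.011423 rad s⁻¹, so T = 2π/N = 550.05 s ≈ 550 s.
N² > 0, so the interval is statically stable.

550 s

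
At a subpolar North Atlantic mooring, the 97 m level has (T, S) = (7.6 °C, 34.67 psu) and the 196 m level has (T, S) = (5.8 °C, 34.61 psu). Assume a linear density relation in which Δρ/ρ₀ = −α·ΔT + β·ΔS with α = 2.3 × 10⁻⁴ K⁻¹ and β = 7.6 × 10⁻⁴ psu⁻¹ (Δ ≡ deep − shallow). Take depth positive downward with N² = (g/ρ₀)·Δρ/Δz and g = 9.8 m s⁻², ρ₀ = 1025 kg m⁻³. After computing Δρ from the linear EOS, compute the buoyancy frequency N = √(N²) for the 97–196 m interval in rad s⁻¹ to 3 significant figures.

ΔT = -1.8 K, ΔS = -0.06 psu (deep − shallow).
Δρ/ρ₀ = −αΔT + βΔS = 4.14 × 10⁻⁴ − 4.56 × 10⁻⁵ = 3.684 × 10⁻⁴, so Δρ ≈ 0.3776 kg m⁻³.
N² = (g/ρ₀)·Δρ/Δz = g·(Δρ/ρ₀)/Δz = 9.8 × 3.684 × 10⁻⁴ / 99 = 3.6468 × 10⁻⁵ s⁻².
N = √(3.6468 × 10⁻⁵) = 6.0389 × 10⁻³ rad s⁻¹ ≈ 6.04 × 10⁻³ rad s⁻¹.

6.04 × 10⁻³ rad s⁻¹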